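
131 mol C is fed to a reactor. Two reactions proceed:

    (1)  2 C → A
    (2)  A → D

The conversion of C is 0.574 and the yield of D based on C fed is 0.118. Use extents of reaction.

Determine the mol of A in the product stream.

22.1 mol

Conversion of C: C consumed = 2ξ₁ = 0.574 × 131 → ξ₁ = 37.6 mol.
Yield of D: 1ξ₂ / 131 = 0.118 → ξ₂ = 15.46 mol.
Outlet amounts (n = n₀ + Σ ν·ξ):
  C: 131 − 2(37.6) = 55.81
  A: 0 + 1(37.6) − 1(15.46) = 22.14
  D: 0 + 1(15.46) = 15.46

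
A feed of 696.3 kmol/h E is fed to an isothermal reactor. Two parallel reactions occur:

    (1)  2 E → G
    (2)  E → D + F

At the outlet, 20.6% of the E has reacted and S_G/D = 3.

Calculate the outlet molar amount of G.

Conversion of E: E consumed = 0.206 × 696.3 = 143.4 kmol/h = 2ξ₁ + 1ξ₂.
Selectivity: 1ξ₁ / (1ξ₂) = 3 → ξ₁ = 3 ξ₂.
Substitute: (2·3 + 1) ξ₂ = 143.4 → ξ₂ = 20.49 kmol/h, ξ₁ = 61.47 kmol/h.
Outlet amounts (n = n₀ + Σ ν·ξ):
  E: 696.3 − 2(61.47) − 1(20.49) = 552.9
  G: 0 + 1(61.47) = 61.47
  D: 0 + 1(20.49) = 20.49
  F: 0 + 1(20.49) = 20.49

61.5 kmol/h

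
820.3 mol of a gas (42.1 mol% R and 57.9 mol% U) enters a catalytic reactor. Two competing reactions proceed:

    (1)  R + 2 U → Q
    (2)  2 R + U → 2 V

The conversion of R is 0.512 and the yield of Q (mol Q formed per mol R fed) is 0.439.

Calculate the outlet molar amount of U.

Yield of Q: 1ξ₁ / 345.3 = 0.439 → ξ₁ = 151.6 mol.
Conversion of R: 1ξ₁ + 2ξ₂ = 0.512 × 345.3 = 176.8 → ξ₂ = 12.61 mol.
Outlet amounts (n = n₀ + Σ ν·ξ):
  R: 345.3 − 1(151.6) − 2(12.61) = 168.5
  U: 475 − 2(151.6) − 1(12.61) = 159.1
  Q: 0 + 1(151.6) = 151.6
  V: 0 + 2(12.61) = 25.21

159 mol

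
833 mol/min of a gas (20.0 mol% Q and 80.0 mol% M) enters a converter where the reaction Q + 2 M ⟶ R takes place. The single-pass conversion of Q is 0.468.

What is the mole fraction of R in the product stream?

Q reacted = 0.468 × 166.6 = 77.97 mol/min; ν_Q = −1, so ξ = 77.97/1 = 77.97 mol/min.
Outlet amounts (n = n₀ + ν ξ):
  Q: 166.6 − 1(77.97) = 88.63
  M: 666.4 − 2(77.97) = 510.5
  R: 0 + 1(77.97) = 77.97
Total out = 677.1 mol/min; y_R = 77.97 / 677.1 = 0.1152.

0.115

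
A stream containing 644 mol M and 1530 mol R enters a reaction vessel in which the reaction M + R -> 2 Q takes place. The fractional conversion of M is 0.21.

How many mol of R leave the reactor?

1390 mol

M reacted = 0.21 × 644 = 135.2 mol; ν_M = −1, so ξ = 135.2/1 = 135.2 mol.
Outlet amounts (n = n₀ + ν ξ):
  M: 644 − 1(135.2) = 508.8
  R: 1530 − 1(135.2) = 1395
  Q: 0 + 2(135.2) = 270.5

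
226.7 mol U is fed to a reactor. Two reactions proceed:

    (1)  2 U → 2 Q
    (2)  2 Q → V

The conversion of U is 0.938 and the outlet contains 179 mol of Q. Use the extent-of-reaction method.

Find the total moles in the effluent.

210 mol

Conversion of U: U consumed = 2ξ₁ = 0.938 × 226.7 → ξ₁ = 106.3 mol.
Q balance: n_Q = 0 + 2ξ₁ − 2ξ₂ = 179 → ξ₂ = (2·106.3 − 179)/2 = 16.82 mol.
Outlet amounts (n = n₀ + Σ ν·ξ):
  U: 226.7 − 2(106.3) = 14.06
  Q: 0 + 2(106.3) − 2(16.82) = 179
  V: 0 + 1(16.82) = 16.82
Total out = 14.06 + 179 + 16.82 = 209.9 mol.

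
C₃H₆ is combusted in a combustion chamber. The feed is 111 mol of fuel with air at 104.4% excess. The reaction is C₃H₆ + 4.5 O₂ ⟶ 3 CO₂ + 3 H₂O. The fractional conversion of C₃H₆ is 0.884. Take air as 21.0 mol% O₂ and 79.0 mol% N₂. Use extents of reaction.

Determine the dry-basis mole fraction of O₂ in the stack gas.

0.123

Stoichiometric O₂ = 4.5 × 111 = 499.5 mol; O₂ fed = 499.5 × 2.044 = 1021 mol.
N₂ fed = 1021 × 79/21 = 3841 mol.
Fuel reacted = 0.884 × 111 → ξ = 98.12 mol.
Outlet (n = n₀ + ν ξ):
  C₃H₆: 111 − 1(98.12) = 12.88
  O₂: 1021 − 4.5(98.12) = 579.4
  N₂: 3841 (inert)
  CO₂: 0 + 3(98.12) = 294.4
  H₂O: 0 + 3(98.12) = 294.4
Dry total = 4727 mol; y_O₂ (dry) = 579.4 / 4727 = 0.1226.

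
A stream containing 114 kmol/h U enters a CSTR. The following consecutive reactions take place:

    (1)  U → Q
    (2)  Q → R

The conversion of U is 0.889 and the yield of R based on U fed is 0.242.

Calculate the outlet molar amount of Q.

73.8 kmol/h

Conversion of U: U consumed = 1ξ₁ = 0.889 × 114 → ξ₁ = 101.3 kmol/h.
Yield of R: 1ξ₂ / 114 = 0.242 → ξ₂ = 27.59 kmol/h.
Outlet amounts (n = n₀ + Σ ν·ξ):
  U: 114 − 1(101.3) = 12.65
  Q: 0 + 1(101.3) − 1(27.59) = 73.76
  R: 0 + 1(27.59) = 27.59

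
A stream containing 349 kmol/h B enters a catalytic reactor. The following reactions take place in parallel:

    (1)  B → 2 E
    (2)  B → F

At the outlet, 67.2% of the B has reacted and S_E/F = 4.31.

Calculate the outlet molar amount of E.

320 kmol/h

Conversion of B: B consumed = 0.672 × 349 = 234.5 kmol/h = 1ξ₁ + 1ξ₂.
Selectivity: 2ξ₁ / (1ξ₂) = 4.31 → ξ₁ = 2.155 ξ₂.
Substitute: (1·2.155 + 1) ξ₂ = 234.5 → ξ₂ = 74.34 kmol/h, ξ₁ = 160.2 kmol/h.
Outlet amounts (n = n₀ + Σ ν·ξ):
  B: 349 − 1(160.2) − 1(74.34) = 114.5
  E: 0 + 2(160.2) = 320.4
  F: 0 + 1(74.34) = 74.34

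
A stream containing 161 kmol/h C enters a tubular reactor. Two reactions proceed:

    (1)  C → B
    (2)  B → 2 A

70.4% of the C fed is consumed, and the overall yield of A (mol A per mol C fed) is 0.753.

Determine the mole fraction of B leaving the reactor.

Conversion of C: C consumed = 1ξ₁ = 0.704 × 161 → ξ₁ = 113.3 kmol/h.
Yield of A: 2ξ₂ / 161 = 0.753 → ξ₂ = 60.62 kmol/h.
Outlet amounts (n = n₀ + Σ ν·ξ):
  C: 161 − 1(113.3) = 47.66
  B: 0 + 1(113.3) − 1(60.62) = 52.73
  A: 0 + 2(60.62) = 121.2
Total out = 221.6 kmol/h; y_B = 52.73 / 221.6 = 0.2379.

0.238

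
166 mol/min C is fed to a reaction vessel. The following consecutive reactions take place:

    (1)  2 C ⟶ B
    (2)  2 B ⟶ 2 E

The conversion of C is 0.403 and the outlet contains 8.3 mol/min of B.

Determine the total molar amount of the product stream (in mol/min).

Conversion of C: C consumed = 2ξ₁ = 0.403 × 166 → ξ₁ = 33.45 mol/min.
B balance: n_B = 0 + 1ξ₁ − 2ξ₂ = 8.3 → ξ₂ = (1·33.45 − 8.3)/2 = 12.57 mol/min.
Outlet amounts (n = n₀ + Σ ν·ξ):
  C: 166 − 2(33.45) = 99.1
  B: 0 + 1(33.45) − 2(12.57) = 8.3
  E: 0 + 2(12.57) = 25.15
Total out = 99.1 + 8.3 + 25.15 = 132.6 mol/min.

133 mol/min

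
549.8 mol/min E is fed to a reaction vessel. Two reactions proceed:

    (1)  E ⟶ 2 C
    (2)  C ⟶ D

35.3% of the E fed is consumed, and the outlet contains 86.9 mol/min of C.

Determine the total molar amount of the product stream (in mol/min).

744 mol/min

Conversion of E: E consumed = 1ξ₁ = 0.353 × 549.8 → ξ₁ = 194.1 mol/min.
C balance: n_C = 0 + 2ξ₁ − 1ξ₂ = 86.9 → ξ₂ = (2·194.1 − 86.9)/1 = 301.3 mol/min.
Outlet amounts (n = n₀ + Σ ν·ξ):
  E: 549.8 − 1(194.1) = 355.7
  C: 0 + 2(194.1) − 1(301.3) = 86.9
  D: 0 + 1(301.3) = 301.3
Total out = 355.7 + 86.9 + 301.3 = 743.9 mol/min.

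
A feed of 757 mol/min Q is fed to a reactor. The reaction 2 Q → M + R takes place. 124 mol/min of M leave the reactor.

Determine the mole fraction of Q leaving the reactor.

0.672

For M: n = n₀ + 1ξ → 124 = 0 + 1ξ, giving ξ = 124 mol/min.
Outlet amounts (n = n₀ + ν ξ):
  Q: 757 − 2(124) = 509
  M: 0 + 1(124) = 124
  R: 0 + 1(124) = 124
Total out = 757 mol/min; y_Q = 509 / 757 = 0.6724.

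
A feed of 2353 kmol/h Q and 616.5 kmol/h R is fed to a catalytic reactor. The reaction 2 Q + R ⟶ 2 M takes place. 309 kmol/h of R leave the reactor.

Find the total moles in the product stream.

2660 kmol/h

For R: n = n₀ − 1ξ → 309 = 616.5 − 1ξ, giving ξ = 307.5 kmol/h.
Outlet amounts (n = n₀ + ν ξ):
  Q: 2353 − 2(307.5) = 1738
  R: 616.5 − 1(307.5) = 309
  M: 0 + 2(307.5) = 615
Total out = 1738 + 309 + 615 = 2662 kmol/h.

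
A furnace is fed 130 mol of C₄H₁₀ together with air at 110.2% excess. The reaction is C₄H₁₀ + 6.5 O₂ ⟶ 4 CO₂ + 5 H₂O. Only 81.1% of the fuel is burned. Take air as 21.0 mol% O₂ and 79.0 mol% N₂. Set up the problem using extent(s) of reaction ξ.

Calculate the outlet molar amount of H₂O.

527 mol

Stoichiometric O₂ = 6.5 × 130 = 845 mol; O₂ fed = 845 × 2.102 = 1776 mol.
N₂ fed = 1776 × 79/21 = 6682 mol.
Fuel reacted = 0.811 × 130 → ξ = 105.4 mol.
Outlet (n = n₀ + ν ξ):
  C₄H₁₀: 130 − 1(105.4) = 24.57
  O₂: 1776 − 6.5(105.4) = 1091
  N₂: 6682 (inert)
  CO₂: 0 + 4(105.4) = 421.7
  H₂O: 0 + 5(105.4) = 527.2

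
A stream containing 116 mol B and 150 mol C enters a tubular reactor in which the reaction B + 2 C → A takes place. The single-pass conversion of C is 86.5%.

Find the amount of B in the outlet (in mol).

51.1 mol

C reacted = 0.865 × 150 = 129.8 mol; ν_C = −2, so ξ = 129.8/2 = 64.88 mol.
Outlet amounts (n = n₀ + ν ξ):
  B: 116 − 1(64.88) = 51.12
  C: 150 − 2(64.88) = 20.25
  A: 0 + 1(64.88) = 64.88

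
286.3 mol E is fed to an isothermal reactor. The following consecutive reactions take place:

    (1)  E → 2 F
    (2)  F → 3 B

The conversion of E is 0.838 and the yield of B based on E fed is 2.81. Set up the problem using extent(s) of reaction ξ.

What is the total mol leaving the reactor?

Conversion of E: E consumed = 1ξ₁ = 0.838 × 286.3 → ξ₁ = 239.9 mol.
Yield of B: 3ξ₂ / 286.3 = 2.81 → ξ₂ = 268.2 mol.
Outlet amounts (n = n₀ + Σ ν·ξ):
  E: 286.3 − 1(239.9) = 46.38
  F: 0 + 2(239.9) − 1(268.2) = 211.7
  B: 0 + 3(268.2) = 804.5
Total out = 46.38 + 211.7 + 804.5 = 1063 mol.

1060 mol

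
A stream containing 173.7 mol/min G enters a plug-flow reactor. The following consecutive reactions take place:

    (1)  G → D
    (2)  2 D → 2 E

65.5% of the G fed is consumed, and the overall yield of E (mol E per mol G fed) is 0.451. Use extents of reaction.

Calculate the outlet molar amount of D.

35.4 mol/min

Conversion of G: G consumed = 1ξ₁ = 0.655 × 173.7 → ξ₁ = 113.8 mol/min.
Yield of E: 2ξ₂ / 173.7 = 0.451 → ξ₂ = 39.17 mol/min.
Outlet amounts (n = n₀ + Σ ν·ξ):
  G: 173.7 − 1(113.8) = 59.93
  D: 0 + 1(113.8) − 2(39.17) = 35.43
  E: 0 + 2(39.17) = 78.34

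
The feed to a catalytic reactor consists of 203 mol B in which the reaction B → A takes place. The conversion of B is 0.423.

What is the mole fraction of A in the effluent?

B reacted = 0.423 × 203 = 85.87 mol; ν_B = −1, so ξ = 85.87/1 = 85.87 mol.
Outlet amounts (n = n₀ + ν ξ):
  B: 203 − 1(85.87) = 117.1
  A: 0 + 1(85.87) = 85.87
Total out = 203 mol; y_A = 85.87 / 203 = 0.423.

0.423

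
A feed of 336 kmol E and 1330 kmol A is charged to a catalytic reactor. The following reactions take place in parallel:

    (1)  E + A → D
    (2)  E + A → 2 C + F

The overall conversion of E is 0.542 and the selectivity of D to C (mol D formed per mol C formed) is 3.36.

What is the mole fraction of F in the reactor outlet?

Conversion of E: E consumed = 0.542 × 336 = 182.1 kmol = 1ξ₁ + 1ξ₂.
Selectivity: 1ξ₁ / (2ξ₂) = 3.36 → ξ₁ = 6.72 ξ₂.
Substitute: (1·6.72 + 1) ξ₂ = 182.1 → ξ₂ = 23.59 kmol, ξ₁ = 158.5 kmol.
Outlet amounts (n = n₀ + Σ ν·ξ):
  E: 336 − 1(158.5) − 1(23.59) = 153.9
  A: 1330 − 1(158.5) − 1(23.59) = 1148
  D: 0 + 1(158.5) = 158.5
  C: 0 + 2(23.59) = 47.18
  F: 0 + 1(23.59) = 23.59
Total out = 1531 kmol; y_F = 23.59 / 1531 = 0.01541.

0.0154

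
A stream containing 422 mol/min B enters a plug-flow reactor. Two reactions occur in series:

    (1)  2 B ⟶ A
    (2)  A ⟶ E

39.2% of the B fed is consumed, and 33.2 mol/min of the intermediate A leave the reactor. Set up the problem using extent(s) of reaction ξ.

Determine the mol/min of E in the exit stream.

49.5 mol/min

Conversion of B: B consumed = 2ξ₁ = 0.392 × 422 → ξ₁ = 82.71 mol/min.
A balance: n_A = 0 + 1ξ₁ − 1ξ₂ = 33.2 → ξ₂ = (1·82.71 − 33.2)/1 = 49.51 mol/min.
Outlet amounts (n = n₀ + Σ ν·ξ):
  B: 422 − 2(82.71) = 256.6
  A: 0 + 1(82.71) − 1(49.51) = 33.2
  E: 0 + 1(49.51) = 49.51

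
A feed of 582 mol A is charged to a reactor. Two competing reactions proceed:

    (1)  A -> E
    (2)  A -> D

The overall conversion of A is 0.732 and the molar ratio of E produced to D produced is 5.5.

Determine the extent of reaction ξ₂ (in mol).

ξ₂ = 65.5 mol

Conversion of A: A consumed = 0.732 × 582 = 426 mol = 1ξ₁ + 1ξ₂.
Selectivity: 1ξ₁ / (1ξ₂) = 5.5 → ξ₁ = 5.5 ξ₂.
Substitute: (1·5.5 + 1) ξ₂ = 426 → ξ₂ = 65.54 mol, ξ₁ = 360.5 mol.
Outlet amounts (n = n₀ + Σ ν·ξ):
  A: 582 − 1(360.5) − 1(65.54) = 156
  E: 0 + 1(360.5) = 360.5
  D: 0 + 1(65.54) = 65.54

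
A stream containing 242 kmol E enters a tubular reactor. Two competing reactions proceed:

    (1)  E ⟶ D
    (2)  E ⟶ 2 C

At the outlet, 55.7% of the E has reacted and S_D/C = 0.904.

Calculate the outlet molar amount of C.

Conversion of E: E consumed = 0.557 × 242 = 134.8 kmol = 1ξ₁ + 1ξ₂.
Selectivity: 1ξ₁ / (2ξ₂) = 0.904 → ξ₁ = 1.808 ξ₂.
Substitute: (1·1.808 + 1) ξ₂ = 134.8 → ξ₂ = 48 kmol, ξ₁ = 86.79 kmol.
Outlet amounts (n = n₀ + Σ ν·ξ):
  E: 242 − 1(86.79) − 1(48) = 107.2
  D: 0 + 1(86.79) = 86.79
  C: 0 + 2(48) = 96.01

96 kmol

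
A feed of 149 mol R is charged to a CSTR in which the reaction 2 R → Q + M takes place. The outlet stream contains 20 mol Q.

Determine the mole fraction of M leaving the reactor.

0.134

For Q: n = n₀ + 1ξ → 20 = 0 + 1ξ, giving ξ = 20 mol.
Outlet amounts (n = n₀ + ν ξ):
  R: 149 − 2(20) = 109
  Q: 0 + 1(20) = 20
  M: 0 + 1(20) = 20
Total out = 149 mol; y_M = 20 / 149 = 0.1342.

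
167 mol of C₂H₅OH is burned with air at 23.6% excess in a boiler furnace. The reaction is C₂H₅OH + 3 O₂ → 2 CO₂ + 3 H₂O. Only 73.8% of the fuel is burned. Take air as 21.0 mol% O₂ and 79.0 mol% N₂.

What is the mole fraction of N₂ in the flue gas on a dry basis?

0.812

Stoichiometric O₂ = 3 × 167 = 501 mol; O₂ fed = 501 × 1.236 = 619.2 mol.
N₂ fed = 619.2 × 79/21 = 2330 mol.
Fuel reacted = 0.738 × 167 → ξ = 123.2 mol.
Outlet (n = n₀ + ν ξ):
  C₂H₅OH: 167 − 1(123.2) = 43.75
  O₂: 619.2 − 3(123.2) = 249.5
  N₂: 2330 (inert)
  CO₂: 0 + 2(123.2) = 246.5
  H₂O: 0 + 3(123.2) = 369.7
Dry total = 2869 mol; y_N₂ (dry) = 2330 / 2869 = 0.8119.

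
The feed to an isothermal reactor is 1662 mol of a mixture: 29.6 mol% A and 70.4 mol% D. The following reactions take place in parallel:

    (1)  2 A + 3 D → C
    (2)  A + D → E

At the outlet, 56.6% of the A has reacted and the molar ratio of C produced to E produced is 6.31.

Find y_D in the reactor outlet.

Conversion of A: A consumed = 0.566 × 492 = 278.4 mol = 2ξ₁ + 1ξ₂.
Selectivity: 1ξ₁ / (1ξ₂) = 6.31 → ξ₁ = 6.31 ξ₂.
Substitute: (2·6.31 + 1) ξ₂ = 278.4 → ξ₂ = 20.44 mol, ξ₁ = 129 mol.
Outlet amounts (n = n₀ + Σ ν·ξ):
  A: 492 − 2(129) − 1(20.44) = 213.5
  D: 1170 − 3(129) − 1(20.44) = 762.6
  C: 0 + 1(129) = 129
  E: 0 + 1(20.44) = 20.44
Total out = 1126 mol; y_D = 762.6 / 1126 = 0.6775.

0.678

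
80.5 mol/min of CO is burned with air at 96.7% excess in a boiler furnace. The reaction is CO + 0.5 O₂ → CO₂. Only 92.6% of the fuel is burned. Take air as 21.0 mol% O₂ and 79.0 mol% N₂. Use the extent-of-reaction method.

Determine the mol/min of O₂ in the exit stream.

41.9 mol/min

Stoichiometric O₂ = 0.5 × 80.5 = 40.25 mol/min; O₂ fed = 40.25 × 1.967 = 79.17 mol/min.
N₂ fed = 79.17 × 79/21 = 297.8 mol/min.
Fuel reacted = 0.926 × 80.5 → ξ = 74.54 mol/min.
Outlet (n = n₀ + ν ξ):
  CO: 80.5 − 1(74.54) = 5.957
  O₂: 79.17 − 0.5(74.54) = 41.9
  N₂: 297.8 (inert)
  CO₂: 0 + 1(74.54) = 74.54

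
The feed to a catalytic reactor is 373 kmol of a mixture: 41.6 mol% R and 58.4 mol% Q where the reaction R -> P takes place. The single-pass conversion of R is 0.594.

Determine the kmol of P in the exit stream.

R reacted = 0.594 × 155.2 = 92.17 kmol; ν_R = −1, so ξ = 92.17/1 = 92.17 kmol.
Outlet amounts (n = n₀ + ν ξ):
  R: 155.2 − 1(92.17) = 63
  P: 0 + 1(92.17) = 92.17
  Q: 217.8 (inert)

92.2 kmol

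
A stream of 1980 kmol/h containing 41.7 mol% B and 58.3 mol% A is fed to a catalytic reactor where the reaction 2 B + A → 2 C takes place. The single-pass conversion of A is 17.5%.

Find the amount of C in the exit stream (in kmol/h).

404 kmol/h

A reacted = 0.175 × 1154 = 202 kmol/h; ν_A = −1, so ξ = 202/1 = 202 kmol/h.
Outlet amounts (n = n₀ + ν ξ):
  B: 825.7 − 2(202) = 421.6
  A: 1154 − 1(202) = 952.3
  C: 0 + 2(202) = 404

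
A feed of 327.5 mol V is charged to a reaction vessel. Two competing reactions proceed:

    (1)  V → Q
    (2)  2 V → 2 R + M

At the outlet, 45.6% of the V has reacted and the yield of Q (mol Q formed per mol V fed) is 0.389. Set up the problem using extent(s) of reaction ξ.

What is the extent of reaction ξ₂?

Yield of Q: 1ξ₁ / 327.5 = 0.389 → ξ₁ = 127.4 mol.
Conversion of V: 1ξ₁ + 2ξ₂ = 0.456 × 327.5 = 149.3 → ξ₂ = 10.97 mol.
Outlet amounts (n = n₀ + Σ ν·ξ):
  V: 327.5 − 1(127.4) − 2(10.97) = 178.2
  Q: 0 + 1(127.4) = 127.4
  R: 0 + 2(10.97) = 21.94
  M: 0 + 1(10.97) = 10.97

ξ₂ = 11 mol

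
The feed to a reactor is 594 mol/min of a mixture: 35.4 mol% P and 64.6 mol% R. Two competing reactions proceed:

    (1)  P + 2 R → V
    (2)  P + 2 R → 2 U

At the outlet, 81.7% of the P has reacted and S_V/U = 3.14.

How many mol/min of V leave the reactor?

148 mol/min

Conversion of P: P consumed = 0.817 × 210.3 = 171.8 mol/min = 1ξ₁ + 1ξ₂.
Selectivity: 1ξ₁ / (2ξ₂) = 3.14 → ξ₁ = 6.28 ξ₂.
Substitute: (1·6.28 + 1) ξ₂ = 171.8 → ξ₂ = 23.6 mol/min, ξ₁ = 148.2 mol/min.
Outlet amounts (n = n₀ + Σ ν·ξ):
  P: 210.3 − 1(148.2) − 1(23.6) = 38.48
  R: 383.7 − 2(148.2) − 2(23.6) = 40.13
  V: 0 + 1(148.2) = 148.2
  U: 0 + 2(23.6) = 47.2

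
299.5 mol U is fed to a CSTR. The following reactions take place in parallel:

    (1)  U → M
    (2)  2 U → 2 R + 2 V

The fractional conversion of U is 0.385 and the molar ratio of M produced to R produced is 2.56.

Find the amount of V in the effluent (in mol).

Conversion of U: U consumed = 0.385 × 299.5 = 115.3 mol = 1ξ₁ + 2ξ₂.
Selectivity: 1ξ₁ / (2ξ₂) = 2.56 → ξ₁ = 5.12 ξ₂.
Substitute: (1·5.12 + 2) ξ₂ = 115.3 → ξ₂ = 16.19 mol, ξ₁ = 82.92 mol.
Outlet amounts (n = n₀ + Σ ν·ξ):
  U: 299.5 − 1(82.92) − 2(16.19) = 184.2
  M: 0 + 1(82.92) = 82.92
  R: 0 + 2(16.19) = 32.39
  V: 0 + 2(16.19) = 32.39

32.4 mol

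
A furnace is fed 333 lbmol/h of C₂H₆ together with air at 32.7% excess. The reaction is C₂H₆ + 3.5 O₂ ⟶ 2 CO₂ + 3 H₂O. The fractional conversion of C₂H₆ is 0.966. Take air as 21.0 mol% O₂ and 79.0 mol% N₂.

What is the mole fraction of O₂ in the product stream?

Stoichiometric O₂ = 3.5 × 333 = 1166 lbmol/h; O₂ fed = 1166 × 1.327 = 1547 lbmol/h.
N₂ fed = 1547 × 79/21 = 5818 lbmol/h.
Fuel reacted = 0.966 × 333 → ξ = 321.7 lbmol/h.
Outlet (n = n₀ + ν ξ):
  C₂H₆: 333 − 1(321.7) = 11.32
  O₂: 1547 − 3.5(321.7) = 420.7
  N₂: 5818 (inert)
  CO₂: 0 + 2(321.7) = 643.4
  H₂O: 0 + 3(321.7) = 965
Total out = 7859 lbmol/h; y_O₂ = 420.7 / 7859 = 0.05354.

0.0535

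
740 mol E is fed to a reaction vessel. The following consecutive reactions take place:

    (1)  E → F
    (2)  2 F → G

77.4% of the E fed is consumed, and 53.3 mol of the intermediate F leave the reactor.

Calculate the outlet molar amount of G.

260 mol

Conversion of E: E consumed = 1ξ₁ = 0.774 × 740 → ξ₁ = 572.8 mol.
F balance: n_F = 0 + 1ξ₁ − 2ξ₂ = 53.3 → ξ₂ = (1·572.8 − 53.3)/2 = 259.7 mol.
Outlet amounts (n = n₀ + Σ ν·ξ):
  E: 740 − 1(572.8) = 167.2
  F: 0 + 1(572.8) − 2(259.7) = 53.3
  G: 0 + 1(259.7) = 259.7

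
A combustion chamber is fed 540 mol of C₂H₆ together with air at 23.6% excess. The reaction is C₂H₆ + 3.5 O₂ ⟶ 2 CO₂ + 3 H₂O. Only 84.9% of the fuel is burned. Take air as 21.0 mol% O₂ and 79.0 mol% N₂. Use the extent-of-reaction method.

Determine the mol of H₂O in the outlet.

Stoichiometric O₂ = 3.5 × 540 = 1890 mol; O₂ fed = 1890 × 1.236 = 2336 mol.
N₂ fed = 2336 × 79/21 = 8788 mol.
Fuel reacted = 0.849 × 540 → ξ = 458.5 mol.
Outlet (n = n₀ + ν ξ):
  C₂H₆: 540 − 1(458.5) = 81.54
  O₂: 2336 − 3.5(458.5) = 731.4
  N₂: 8788 (inert)
  CO₂: 0 + 2(458.5) = 916.9
  H₂O: 0 + 3(458.5) = 1375

1380 mol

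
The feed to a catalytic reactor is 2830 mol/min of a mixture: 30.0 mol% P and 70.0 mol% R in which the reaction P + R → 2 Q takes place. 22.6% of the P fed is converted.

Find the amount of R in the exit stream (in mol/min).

1790 mol/min

P reacted = 0.226 × 849 = 191.9 mol/min; ν_P = −1, so ξ = 191.9/1 = 191.9 mol/min.
Outlet amounts (n = n₀ + ν ξ):
  P: 849 − 1(191.9) = 657.1
  R: 1981 − 1(191.9) = 1789
  Q: 0 + 2(191.9) = 383.7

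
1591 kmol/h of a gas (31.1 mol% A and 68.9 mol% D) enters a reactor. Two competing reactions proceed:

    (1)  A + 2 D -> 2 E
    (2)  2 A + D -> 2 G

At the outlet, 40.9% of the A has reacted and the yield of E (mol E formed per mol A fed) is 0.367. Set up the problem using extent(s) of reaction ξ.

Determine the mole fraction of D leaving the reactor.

Yield of E: 2ξ₁ / 494.8 = 0.367 → ξ₁ = 90.8 kmol/h.
Conversion of A: 1ξ₁ + 2ξ₂ = 0.409 × 494.8 = 202.4 → ξ₂ = 55.79 kmol/h.
Outlet amounts (n = n₀ + Σ ν·ξ):
  A: 494.8 − 1(90.8) − 2(55.79) = 292.4
  D: 1096 − 2(90.8) − 1(55.79) = 858.8
  E: 0 + 2(90.8) = 181.6
  G: 0 + 2(55.79) = 111.6
Total out = 1444 kmol/h; y_D = 858.8 / 1444 = 0.5946.

0.595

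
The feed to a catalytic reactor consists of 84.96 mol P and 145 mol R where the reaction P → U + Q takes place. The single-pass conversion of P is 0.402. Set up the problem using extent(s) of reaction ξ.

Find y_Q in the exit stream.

P reacted = 0.402 × 84.96 = 34.15 mol; ν_P = −1, so ξ = 34.15/1 = 34.15 mol.
Outlet amounts (n = n₀ + ν ξ):
  P: 84.96 − 1(34.15) = 50.81
  U: 0 + 1(34.15) = 34.15
  Q: 0 + 1(34.15) = 34.15
  R: 145 (inert)
Total out = 264.1 mol; y_Q = 34.15 / 264.1 = 0.1293.

0.129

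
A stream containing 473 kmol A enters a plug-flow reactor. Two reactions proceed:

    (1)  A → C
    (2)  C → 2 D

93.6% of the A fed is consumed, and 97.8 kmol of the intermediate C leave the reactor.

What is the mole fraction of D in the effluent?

0.843

Conversion of A: A consumed = 1ξ₁ = 0.936 × 473 → ξ₁ = 442.7 kmol.
C balance: n_C = 0 + 1ξ₁ − 1ξ₂ = 97.8 → ξ₂ = (1·442.7 − 97.8)/1 = 344.9 kmol.
Outlet amounts (n = n₀ + Σ ν·ξ):
  A: 473 − 1(442.7) = 30.27
  C: 0 + 1(442.7) − 1(344.9) = 97.8
  D: 0 + 2(344.9) = 689.9
Total out = 817.9 kmol; y_D = 689.9 / 817.9 = 0.8434.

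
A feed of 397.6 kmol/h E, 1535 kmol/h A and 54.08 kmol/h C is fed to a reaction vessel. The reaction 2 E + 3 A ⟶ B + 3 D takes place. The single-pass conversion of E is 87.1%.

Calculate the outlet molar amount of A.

1020 kmol/h

E reacted = 0.871 × 397.6 = 346.3 kmol/h; ν_E = −2, so ξ = 346.3/2 = 173.2 kmol/h.
Outlet amounts (n = n₀ + ν ξ):
  E: 397.6 − 2(173.2) = 51.29
  A: 1535 − 3(173.2) = 1016
  B: 0 + 1(173.2) = 173.2
  D: 0 + 3(173.2) = 519.5
  C: 54.08 (inert)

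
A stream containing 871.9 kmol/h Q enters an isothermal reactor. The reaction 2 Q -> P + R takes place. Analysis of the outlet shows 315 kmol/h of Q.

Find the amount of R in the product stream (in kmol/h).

278 kmol/h

For Q: n = n₀ − 2ξ → 315 = 871.9 − 2ξ, giving ξ = 278.4 kmol/h.
Outlet amounts (n = n₀ + ν ξ):
  Q: 871.9 − 2(278.4) = 315
  P: 0 + 1(278.4) = 278.4
  R: 0 + 1(278.4) = 278.4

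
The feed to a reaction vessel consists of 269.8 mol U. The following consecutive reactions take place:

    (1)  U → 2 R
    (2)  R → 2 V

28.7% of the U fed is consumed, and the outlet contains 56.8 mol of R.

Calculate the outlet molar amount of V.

196 mol

Conversion of U: U consumed = 1ξ₁ = 0.287 × 269.8 → ξ₁ = 77.43 mol.
R balance: n_R = 0 + 2ξ₁ − 1ξ₂ = 56.8 → ξ₂ = (2·77.43 − 56.8)/1 = 98.07 mol.
Outlet amounts (n = n₀ + Σ ν·ξ):
  U: 269.8 − 1(77.43) = 192.4
  R: 0 + 2(77.43) − 1(98.07) = 56.8
  V: 0 + 2(98.07) = 196.1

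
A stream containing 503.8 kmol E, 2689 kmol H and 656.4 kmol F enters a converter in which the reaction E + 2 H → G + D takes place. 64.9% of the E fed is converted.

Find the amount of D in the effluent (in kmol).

E reacted = 0.649 × 503.8 = 327 kmol; ν_E = −1, so ξ = 327/1 = 327 kmol.
Outlet amounts (n = n₀ + ν ξ):
  E: 503.8 − 1(327) = 176.8
  H: 2689 − 2(327) = 2035
  G: 0 + 1(327) = 327
  D: 0 + 1(327) = 327
  F: 656.4 (inert)

327 kmol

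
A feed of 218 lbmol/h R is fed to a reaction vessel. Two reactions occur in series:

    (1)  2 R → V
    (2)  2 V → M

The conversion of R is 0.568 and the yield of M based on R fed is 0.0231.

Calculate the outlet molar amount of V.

Conversion of R: R consumed = 2ξ₁ = 0.568 × 218 → ξ₁ = 61.91 lbmol/h.
Yield of M: 1ξ₂ / 218 = 0.0231 → ξ₂ = 5.036 lbmol/h.
Outlet amounts (n = n₀ + Σ ν·ξ):
  R: 218 − 2(61.91) = 94.18
  V: 0 + 1(61.91) − 2(5.036) = 51.84
  M: 0 + 1(5.036) = 5.036

51.8 lbmol/h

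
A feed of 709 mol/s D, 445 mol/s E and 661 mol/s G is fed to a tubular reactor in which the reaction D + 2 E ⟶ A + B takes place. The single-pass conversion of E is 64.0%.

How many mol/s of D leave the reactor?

E reacted = 0.64 × 445 = 284.8 mol/s; ν_E = −2, so ξ = 284.8/2 = 142.4 mol/s.
Outlet amounts (n = n₀ + ν ξ):
  D: 709 − 1(142.4) = 566.6
  E: 445 − 2(142.4) = 160.2
  A: 0 + 1(142.4) = 142.4
  B: 0 + 1(142.4) = 142.4
  G: 661 (inert)

567 mol/s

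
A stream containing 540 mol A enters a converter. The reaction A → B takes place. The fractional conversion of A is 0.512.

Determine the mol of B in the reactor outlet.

276 mol

A reacted = 0.512 × 540 = 276.5 mol; ν_A = −1, so ξ = 276.5/1 = 276.5 mol.
Outlet amounts (n = n₀ + ν ξ):
  A: 540 − 1(276.5) = 263.5
  B: 0 + 1(276.5) = 276.5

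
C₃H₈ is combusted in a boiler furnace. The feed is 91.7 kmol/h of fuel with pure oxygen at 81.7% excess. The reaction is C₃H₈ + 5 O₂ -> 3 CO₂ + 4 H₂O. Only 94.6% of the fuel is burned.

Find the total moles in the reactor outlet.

1010 kmol/h

Stoichiometric O₂ = 5 × 91.7 = 458.5 kmol/h; O₂ fed = 458.5 × 1.817 = 833.1 kmol/h.
Fuel reacted = 0.946 × 91.7 → ξ = 86.75 kmol/h.
Outlet (n = n₀ + ν ξ):
  C₃H₈: 91.7 − 1(86.75) = 4.952
  O₂: 833.1 − 5(86.75) = 399.4
  CO₂: 0 + 3(86.75) = 260.2
  H₂O: 0 + 4(86.75) = 347
Total out = 4.952 + 399.4 + 260.2 + 347 = 1012 kmol/h.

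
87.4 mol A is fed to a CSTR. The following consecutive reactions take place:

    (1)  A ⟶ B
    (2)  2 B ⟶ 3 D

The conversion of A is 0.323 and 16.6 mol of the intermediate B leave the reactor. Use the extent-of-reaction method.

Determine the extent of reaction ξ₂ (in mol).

Conversion of A: A consumed = 1ξ₁ = 0.323 × 87.4 → ξ₁ = 28.23 mol.
B balance: n_B = 0 + 1ξ₁ − 2ξ₂ = 16.6 → ξ₂ = (1·28.23 − 16.6)/2 = 5.815 mol.
Outlet amounts (n = n₀ + Σ ν·ξ):
  A: 87.4 − 1(28.23) = 59.17
  B: 0 + 1(28.23) − 2(5.815) = 16.6
  D: 0 + 3(5.815) = 17.45

ξ₂ = 5.82 mol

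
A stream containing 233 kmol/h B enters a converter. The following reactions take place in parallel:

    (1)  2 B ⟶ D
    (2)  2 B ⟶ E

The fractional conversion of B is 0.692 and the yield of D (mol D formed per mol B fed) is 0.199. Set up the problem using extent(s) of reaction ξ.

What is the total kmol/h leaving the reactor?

Yield of D: 1ξ₁ / 233 = 0.199 → ξ₁ = 46.37 kmol/h.
Conversion of B: 2ξ₁ + 2ξ₂ = 0.692 × 233 = 161.2 → ξ₂ = 34.25 kmol/h.
Outlet amounts (n = n₀ + Σ ν·ξ):
  B: 233 − 2(46.37) − 2(34.25) = 71.76
  D: 0 + 1(46.37) = 46.37
  E: 0 + 1(34.25) = 34.25
Total out = 71.76 + 46.37 + 34.25 = 152.4 kmol/h.

152 kmol/h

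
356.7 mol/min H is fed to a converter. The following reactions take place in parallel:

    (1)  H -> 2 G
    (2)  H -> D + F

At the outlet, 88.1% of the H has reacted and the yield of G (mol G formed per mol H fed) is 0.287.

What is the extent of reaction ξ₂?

Yield of G: 2ξ₁ / 356.7 = 0.287 → ξ₁ = 51.19 mol/min.
Conversion of H: 1ξ₁ + 1ξ₂ = 0.881 × 356.7 = 314.3 → ξ₂ = 263.1 mol/min.
Outlet amounts (n = n₀ + Σ ν·ξ):
  H: 356.7 − 1(51.19) − 1(263.1) = 42.45
  G: 0 + 2(51.19) = 102.4
  D: 0 + 1(263.1) = 263.1
  F: 0 + 1(263.1) = 263.1

ξ₂ = 263 mol/min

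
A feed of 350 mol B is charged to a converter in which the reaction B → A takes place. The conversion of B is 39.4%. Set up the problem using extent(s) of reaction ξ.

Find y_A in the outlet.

0.394

B reacted = 0.394 × 350 = 137.9 mol; ν_B = −1, so ξ = 137.9/1 = 137.9 mol.
Outlet amounts (n = n₀ + ν ξ):
  B: 350 − 1(137.9) = 212.1
  A: 0 + 1(137.9) = 137.9
Total out = 350 mol; y_A = 137.9 / 350 = 0.394.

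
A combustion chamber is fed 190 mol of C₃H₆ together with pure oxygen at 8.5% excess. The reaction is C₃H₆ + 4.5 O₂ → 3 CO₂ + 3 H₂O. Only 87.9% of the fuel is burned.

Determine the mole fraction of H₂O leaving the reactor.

0.417

Stoichiometric O₂ = 4.5 × 190 = 855 mol; O₂ fed = 855 × 1.085 = 927.7 mol.
Fuel reacted = 0.879 × 190 → ξ = 167 mol.
Outlet (n = n₀ + ν ξ):
  C₃H₆: 190 − 1(167) = 22.99
  O₂: 927.7 − 4.5(167) = 176.1
  CO₂: 0 + 3(167) = 501
  H₂O: 0 + 3(167) = 501
Total out = 1201 mol; y_H₂O = 501 / 1201 = 0.4171.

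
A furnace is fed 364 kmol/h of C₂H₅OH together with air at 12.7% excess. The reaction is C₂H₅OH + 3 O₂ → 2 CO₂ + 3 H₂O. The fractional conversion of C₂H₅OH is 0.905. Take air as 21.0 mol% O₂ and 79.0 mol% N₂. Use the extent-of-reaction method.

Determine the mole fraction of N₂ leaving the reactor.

0.706

Stoichiometric O₂ = 3 × 364 = 1092 kmol/h; O₂ fed = 1092 × 1.127 = 1231 kmol/h.
N₂ fed = 1231 × 79/21 = 4630 kmol/h.
Fuel reacted = 0.905 × 364 → ξ = 329.4 kmol/h.
Outlet (n = n₀ + ν ξ):
  C₂H₅OH: 364 − 1(329.4) = 34.58
  O₂: 1231 − 3(329.4) = 242.4
  N₂: 4630 (inert)
  CO₂: 0 + 2(329.4) = 658.8
  H₂O: 0 + 3(329.4) = 988.3
Total out = 6554 kmol/h; y_N₂ = 4630 / 6554 = 0.7064.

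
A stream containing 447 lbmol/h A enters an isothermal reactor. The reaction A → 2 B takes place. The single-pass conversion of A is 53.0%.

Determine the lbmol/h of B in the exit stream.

A reacted = 0.53 × 447 = 236.9 lbmol/h; ν_A = −1, so ξ = 236.9/1 = 236.9 lbmol/h.
Outlet amounts (n = n₀ + ν ξ):
  A: 447 − 1(236.9) = 210.1
  B: 0 + 2(236.9) = 473.8

474 lbmol/h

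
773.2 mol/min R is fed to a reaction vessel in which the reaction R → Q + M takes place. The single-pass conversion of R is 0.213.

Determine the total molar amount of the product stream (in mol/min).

R reacted = 0.213 × 773.2 = 164.7 mol/min; ν_R = −1, so ξ = 164.7/1 = 164.7 mol/min.
Outlet amounts (n = n₀ + ν ξ):
  R: 773.2 − 1(164.7) = 608.5
  Q: 0 + 1(164.7) = 164.7
  M: 0 + 1(164.7) = 164.7
Total out = 608.5 + 164.7 + 164.7 = 937.9 mol/min.

938 mol/min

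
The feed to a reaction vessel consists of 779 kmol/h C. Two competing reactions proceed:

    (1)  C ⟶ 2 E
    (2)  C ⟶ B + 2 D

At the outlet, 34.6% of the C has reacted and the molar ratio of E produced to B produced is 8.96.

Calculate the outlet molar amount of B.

Conversion of C: C consumed = 0.346 × 779 = 269.5 kmol/h = 1ξ₁ + 1ξ₂.
Selectivity: 2ξ₁ / (1ξ₂) = 8.96 → ξ₁ = 4.48 ξ₂.
Substitute: (1·4.48 + 1) ξ₂ = 269.5 → ξ₂ = 49.19 kmol/h, ξ₁ = 220.3 kmol/h.
Outlet amounts (n = n₀ + Σ ν·ξ):
  C: 779 − 1(220.3) − 1(49.19) = 509.5
  E: 0 + 2(220.3) = 440.7
  B: 0 + 1(49.19) = 49.19
  D: 0 + 2(49.19) = 98.37

49.2 kmol/h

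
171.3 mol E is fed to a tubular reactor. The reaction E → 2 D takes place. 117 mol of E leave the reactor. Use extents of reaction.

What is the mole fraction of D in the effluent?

For E: n = n₀ − 1ξ → 117 = 171.3 − 1ξ, giving ξ = 54.3 mol.
Outlet amounts (n = n₀ + ν ξ):
  E: 171.3 − 1(54.3) = 117
  D: 0 + 2(54.3) = 108.6
Total out = 225.6 mol; y_D = 108.6 / 225.6 = 0.4814.

0.481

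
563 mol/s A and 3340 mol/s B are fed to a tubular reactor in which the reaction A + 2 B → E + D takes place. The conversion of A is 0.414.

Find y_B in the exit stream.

0.783

A reacted = 0.414 × 563 = 233.1 mol/s; ν_A = −1, so ξ = 233.1/1 = 233.1 mol/s.
Outlet amounts (n = n₀ + ν ξ):
  A: 563 − 1(233.1) = 329.9
  B: 3340 − 2(233.1) = 2874
  E: 0 + 1(233.1) = 233.1
  D: 0 + 1(233.1) = 233.1
Total out = 3670 mol/s; y_B = 2874 / 3670 = 0.7831.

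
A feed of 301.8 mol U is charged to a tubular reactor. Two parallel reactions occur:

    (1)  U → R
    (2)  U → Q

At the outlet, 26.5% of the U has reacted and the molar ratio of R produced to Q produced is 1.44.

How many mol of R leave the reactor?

Conversion of U: U consumed = 0.265 × 301.8 = 79.98 mol = 1ξ₁ + 1ξ₂.
Selectivity: 1ξ₁ / (1ξ₂) = 1.44 → ξ₁ = 1.44 ξ₂.
Substitute: (1·1.44 + 1) ξ₂ = 79.98 → ξ₂ = 32.78 mol, ξ₁ = 47.2 mol.
Outlet amounts (n = n₀ + Σ ν·ξ):
  U: 301.8 − 1(47.2) − 1(32.78) = 221.8
  R: 0 + 1(47.2) = 47.2
  Q: 0 + 1(32.78) = 32.78

47.2 mol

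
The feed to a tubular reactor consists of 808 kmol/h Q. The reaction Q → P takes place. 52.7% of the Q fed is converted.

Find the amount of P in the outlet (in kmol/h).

Q reacted = 0.527 × 808 = 425.8 kmol/h; ν_Q = −1, so ξ = 425.8/1 = 425.8 kmol/h.
Outlet amounts (n = n₀ + ν ξ):
  Q: 808 − 1(425.8) = 382.2
  P: 0 + 1(425.8) = 425.8

426 kmol/h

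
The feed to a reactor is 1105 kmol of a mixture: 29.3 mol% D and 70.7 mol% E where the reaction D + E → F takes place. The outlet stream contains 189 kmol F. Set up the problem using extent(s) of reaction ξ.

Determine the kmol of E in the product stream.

592 kmol

For F: n = n₀ + 1ξ → 189 = 0 + 1ξ, giving ξ = 189 kmol.
Outlet amounts (n = n₀ + ν ξ):
  D: 323.8 − 1(189) = 134.8
  E: 781.2 − 1(189) = 592.2
  F: 0 + 1(189) = 189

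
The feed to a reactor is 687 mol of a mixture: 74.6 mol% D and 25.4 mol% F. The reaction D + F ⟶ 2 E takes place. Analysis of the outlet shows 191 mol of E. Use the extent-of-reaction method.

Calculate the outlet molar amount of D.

417 mol

For E: n = n₀ + 2ξ → 191 = 0 + 2ξ, giving ξ = 95.5 mol.
Outlet amounts (n = n₀ + ν ξ):
  D: 512.5 − 1(95.5) = 417
  F: 174.5 − 1(95.5) = 79
  E: 0 + 2(95.5) = 191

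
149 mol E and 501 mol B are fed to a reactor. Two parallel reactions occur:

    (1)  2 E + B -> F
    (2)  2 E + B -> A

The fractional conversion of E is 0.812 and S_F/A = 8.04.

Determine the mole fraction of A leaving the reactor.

Conversion of E: E consumed = 0.812 × 149 = 121 mol = 2ξ₁ + 2ξ₂.
Selectivity: 1ξ₁ / (1ξ₂) = 8.04 → ξ₁ = 8.04 ξ₂.
Substitute: (2·8.04 + 2) ξ₂ = 121 → ξ₂ = 6.692 mol, ξ₁ = 53.8 mol.
Outlet amounts (n = n₀ + Σ ν·ξ):
  E: 149 − 2(53.8) − 2(6.692) = 28.01
  B: 501 − 1(53.8) − 1(6.692) = 440.5
  F: 0 + 1(53.8) = 53.8
  A: 0 + 1(6.692) = 6.692
Total out = 529 mol; y_A = 6.692 / 529 = 0.01265.

0.0126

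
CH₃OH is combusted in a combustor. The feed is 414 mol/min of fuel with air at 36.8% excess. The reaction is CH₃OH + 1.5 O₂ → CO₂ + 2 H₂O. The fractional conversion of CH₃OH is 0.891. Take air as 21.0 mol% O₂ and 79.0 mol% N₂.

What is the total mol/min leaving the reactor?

Stoichiometric O₂ = 1.5 × 414 = 621 mol/min; O₂ fed = 621 × 1.368 = 849.5 mol/min.
N₂ fed = 849.5 × 79/21 = 3196 mol/min.
Fuel reacted = 0.891 × 414 → ξ = 368.9 mol/min.
Outlet (n = n₀ + ν ξ):
  CH₃OH: 414 − 1(368.9) = 45.13
  O₂: 849.5 − 1.5(368.9) = 296.2
  N₂: 3196 (inert)
  CO₂: 0 + 1(368.9) = 368.9
  H₂O: 0 + 2(368.9) = 737.7
Total out = 45.13 + 296.2 + 3196 + 368.9 + 737.7 = 4644 mol/min.

4640 mol/min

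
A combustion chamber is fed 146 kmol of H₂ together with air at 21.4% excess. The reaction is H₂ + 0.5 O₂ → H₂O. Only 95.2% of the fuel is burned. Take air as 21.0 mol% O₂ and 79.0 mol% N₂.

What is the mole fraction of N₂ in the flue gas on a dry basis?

Stoichiometric O₂ = 0.5 × 146 = 73 kmol; O₂ fed = 73 × 1.214 = 88.62 kmol.
N₂ fed = 88.62 × 79/21 = 333.4 kmol.
Fuel reacted = 0.952 × 146 → ξ = 139 kmol.
Outlet (n = n₀ + ν ξ):
  H₂: 146 − 1(139) = 7.008
  O₂: 88.62 − 0.5(139) = 19.13
  N₂: 333.4 (inert)
  H₂O: 0 + 1(139) = 139
Dry total = 359.5 kmol; y_N₂ (dry) = 333.4 / 359.5 = 0.9273.

0.927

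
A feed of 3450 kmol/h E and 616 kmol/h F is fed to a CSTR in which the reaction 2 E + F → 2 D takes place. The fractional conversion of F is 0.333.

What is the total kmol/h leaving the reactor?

F reacted = 0.333 × 616 = 205.1 kmol/h; ν_F = −1, so ξ = 205.1/1 = 205.1 kmol/h.
Outlet amounts (n = n₀ + ν ξ):
  E: 3450 − 2(205.1) = 3040
  F: 616 − 1(205.1) = 410.9
  D: 0 + 2(205.1) = 410.3
Total out = 3040 + 410.9 + 410.3 = 3861 kmol/h.

3860 kmol/h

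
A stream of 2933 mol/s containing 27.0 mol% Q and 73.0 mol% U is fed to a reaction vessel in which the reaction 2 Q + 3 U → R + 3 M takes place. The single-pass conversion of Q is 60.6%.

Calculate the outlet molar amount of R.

Q reacted = 0.606 × 791.9 = 479.9 mol/s; ν_Q = −2, so ξ = 479.9/2 = 239.9 mol/s.
Outlet amounts (n = n₀ + ν ξ):
  Q: 791.9 − 2(239.9) = 312
  U: 2141 − 3(239.9) = 1421
  R: 0 + 1(239.9) = 239.9
  M: 0 + 3(239.9) = 719.8

240 mol/s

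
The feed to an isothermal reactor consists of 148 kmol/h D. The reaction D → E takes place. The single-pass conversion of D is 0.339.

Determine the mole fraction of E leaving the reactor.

0.339

D reacted = 0.339 × 148 = 50.17 kmol/h; ν_D = −1, so ξ = 50.17/1 = 50.17 kmol/h.
Outlet amounts (n = n₀ + ν ξ):
  D: 148 − 1(50.17) = 97.83
  E: 0 + 1(50.17) = 50.17
Total out = 148 kmol/h; y_E = 50.17 / 148 = 0.339.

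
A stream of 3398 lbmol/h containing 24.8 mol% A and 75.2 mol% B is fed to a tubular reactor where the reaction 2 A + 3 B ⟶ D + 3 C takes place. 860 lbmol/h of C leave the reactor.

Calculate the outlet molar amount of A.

For C: n = n₀ + 3ξ → 860 = 0 + 3ξ, giving ξ = 286.7 lbmol/h.
Outlet amounts (n = n₀ + ν ξ):
  A: 842.7 − 2(286.7) = 269.4
  B: 2555 − 3(286.7) = 1695
  D: 0 + 1(286.7) = 286.7
  C: 0 + 3(286.7) = 860

269 lbmol/h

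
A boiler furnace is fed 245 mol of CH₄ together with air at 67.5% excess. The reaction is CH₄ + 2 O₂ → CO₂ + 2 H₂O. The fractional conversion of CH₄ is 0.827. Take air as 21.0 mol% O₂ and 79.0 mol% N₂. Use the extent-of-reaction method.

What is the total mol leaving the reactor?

Stoichiometric O₂ = 2 × 245 = 490 mol; O₂ fed = 490 × 1.675 = 820.8 mol.
N₂ fed = 820.8 × 79/21 = 3088 mol.
Fuel reacted = 0.827 × 245 → ξ = 202.6 mol.
Outlet (n = n₀ + ν ξ):
  CH₄: 245 − 1(202.6) = 42.39
  O₂: 820.8 − 2(202.6) = 415.5
  N₂: 3088 (inert)
  CO₂: 0 + 1(202.6) = 202.6
  H₂O: 0 + 2(202.6) = 405.2
Total out = 42.39 + 415.5 + 3088 + 202.6 + 405.2 = 4153 mol.

4150 mol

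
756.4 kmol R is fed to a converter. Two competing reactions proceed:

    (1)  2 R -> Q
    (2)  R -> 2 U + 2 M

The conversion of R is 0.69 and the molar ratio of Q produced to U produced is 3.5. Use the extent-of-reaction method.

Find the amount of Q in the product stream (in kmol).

244 kmol

Conversion of R: R consumed = 0.69 × 756.4 = 521.9 kmol = 2ξ₁ + 1ξ₂.
Selectivity: 1ξ₁ / (2ξ₂) = 3.5 → ξ₁ = 7 ξ₂.
Substitute: (2·7 + 1) ξ₂ = 521.9 → ξ₂ = 34.79 kmol, ξ₁ = 243.6 kmol.
Outlet amounts (n = n₀ + Σ ν·ξ):
  R: 756.4 − 2(243.6) − 1(34.79) = 234.5
  Q: 0 + 1(243.6) = 243.6
  U: 0 + 2(34.79) = 69.59
  M: 0 + 2(34.79) = 69.59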